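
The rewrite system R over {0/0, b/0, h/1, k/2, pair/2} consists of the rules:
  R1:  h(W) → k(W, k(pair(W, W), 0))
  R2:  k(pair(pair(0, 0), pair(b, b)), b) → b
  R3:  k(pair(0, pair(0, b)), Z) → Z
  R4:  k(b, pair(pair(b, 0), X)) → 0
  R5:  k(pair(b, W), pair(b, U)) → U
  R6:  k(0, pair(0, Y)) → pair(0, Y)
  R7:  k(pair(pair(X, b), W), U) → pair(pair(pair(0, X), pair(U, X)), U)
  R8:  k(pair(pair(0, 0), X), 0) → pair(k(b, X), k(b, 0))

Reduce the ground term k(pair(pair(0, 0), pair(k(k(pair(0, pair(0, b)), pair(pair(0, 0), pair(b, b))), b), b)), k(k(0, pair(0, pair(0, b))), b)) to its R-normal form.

1. k(pair(pair(0, 0), pair(k(k(pair(0, pair(0, b)), pair(pair(0, 0), pair(b, b))), b), b)), k(k(0, pair(0, pair(0, b))), b))  →  k(pair(pair(0, 0), pair(k(pair(pair(0, 0), pair(b, b)), b), b)), k(k(0, pair(0, pair(0, b))), b))   [R3 at 1.2.1.1]
2. k(pair(pair(0, 0), pair(k(pair(pair(0, 0), pair(b, b)), b), b)), k(k(0, pair(0, pair(0, b))), b))  →  k(pair(pair(0, 0), pair(b, b)), k(k(0, pair(0, pair(0, b))), b))   [R2 at 1.2.1]
3. k(pair(pair(0, 0), pair(b, b)), k(k(0, pair(0, pair(0, b))), b))  →  k(pair(pair(0, 0), pair(b, b)), k(pair(0, pair(0, b)), b))   [R6 at 2.1]
4. k(pair(pair(0, 0), pair(b, b)), k(pair(0, pair(0, b)), b))  →  k(pair(pair(0, 0), pair(b, b)), b)   [R3 at 2]
5. k(pair(pair(0, 0), pair(b, b)), b)  →  b   [R2 at ε]

b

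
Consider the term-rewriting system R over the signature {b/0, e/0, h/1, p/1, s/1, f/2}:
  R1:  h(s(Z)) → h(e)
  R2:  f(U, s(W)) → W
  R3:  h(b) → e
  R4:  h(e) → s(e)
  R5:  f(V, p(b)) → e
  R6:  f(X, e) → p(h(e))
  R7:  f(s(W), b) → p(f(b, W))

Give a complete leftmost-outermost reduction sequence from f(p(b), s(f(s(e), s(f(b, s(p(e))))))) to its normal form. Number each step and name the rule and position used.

p(e)

1. f(p(b), s(f(s(e), s(f(b, s(p(e)))))))  →  f(s(e), s(f(b, s(p(e)))))   [R2 at ε]
2. f(s(e), s(f(b, s(p(e)))))  →  f(b, s(p(e)))   [R2 at ε]
3. f(b, s(p(e)))  →  p(e)   [R2 at ε]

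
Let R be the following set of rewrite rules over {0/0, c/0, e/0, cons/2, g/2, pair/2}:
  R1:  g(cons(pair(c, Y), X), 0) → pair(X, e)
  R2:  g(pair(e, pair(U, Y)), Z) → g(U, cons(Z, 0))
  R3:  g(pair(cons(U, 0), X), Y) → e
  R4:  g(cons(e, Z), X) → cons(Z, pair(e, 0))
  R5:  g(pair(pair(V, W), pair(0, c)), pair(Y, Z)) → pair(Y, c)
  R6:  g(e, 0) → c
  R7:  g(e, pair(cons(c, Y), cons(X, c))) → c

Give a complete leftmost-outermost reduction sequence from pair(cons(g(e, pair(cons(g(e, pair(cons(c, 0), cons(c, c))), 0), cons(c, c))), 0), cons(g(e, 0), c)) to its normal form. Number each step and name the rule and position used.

1. pair(cons(g(e, pair(cons(g(e, pair(cons(c, 0), cons(c, c))), 0), cons(c, c))), 0), cons(g(e, 0), c))  →  pair(cons(g(e, pair(cons(c, 0), cons(c, c))), 0), cons(g(e, 0), c))   [R7 at 1.1.2.1.1]
2. pair(cons(g(e, pair(cons(c, 0), cons(c, c))), 0), cons(g(e, 0), c))  →  pair(cons(c, 0), cons(g(e, 0), c))   [R7 at 1.1]
3. pair(cons(c, 0), cons(g(e, 0), c))  →  pair(cons(c, 0), cons(c, c))   [R6 at 2.1]

pair(cons(c, 0), cons(c, c))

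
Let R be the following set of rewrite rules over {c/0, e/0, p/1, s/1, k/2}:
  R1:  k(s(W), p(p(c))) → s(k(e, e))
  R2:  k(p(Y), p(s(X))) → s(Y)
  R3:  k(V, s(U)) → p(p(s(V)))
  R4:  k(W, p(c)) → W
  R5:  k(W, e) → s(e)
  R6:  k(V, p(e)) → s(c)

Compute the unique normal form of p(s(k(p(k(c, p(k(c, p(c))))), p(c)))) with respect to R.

p(s(p(c)))

1. p(s(k(p(k(c, p(k(c, p(c))))), p(c))))  →  p(s(p(k(c, p(k(c, p(c)))))))   [R4 at 1.1]
2. p(s(p(k(c, p(k(c, p(c)))))))  →  p(s(p(k(c, p(c)))))   [R4 at 1.1.1.2.1]
3. p(s(p(k(c, p(c)))))  →  p(s(p(c)))   [R4 at 1.1.1]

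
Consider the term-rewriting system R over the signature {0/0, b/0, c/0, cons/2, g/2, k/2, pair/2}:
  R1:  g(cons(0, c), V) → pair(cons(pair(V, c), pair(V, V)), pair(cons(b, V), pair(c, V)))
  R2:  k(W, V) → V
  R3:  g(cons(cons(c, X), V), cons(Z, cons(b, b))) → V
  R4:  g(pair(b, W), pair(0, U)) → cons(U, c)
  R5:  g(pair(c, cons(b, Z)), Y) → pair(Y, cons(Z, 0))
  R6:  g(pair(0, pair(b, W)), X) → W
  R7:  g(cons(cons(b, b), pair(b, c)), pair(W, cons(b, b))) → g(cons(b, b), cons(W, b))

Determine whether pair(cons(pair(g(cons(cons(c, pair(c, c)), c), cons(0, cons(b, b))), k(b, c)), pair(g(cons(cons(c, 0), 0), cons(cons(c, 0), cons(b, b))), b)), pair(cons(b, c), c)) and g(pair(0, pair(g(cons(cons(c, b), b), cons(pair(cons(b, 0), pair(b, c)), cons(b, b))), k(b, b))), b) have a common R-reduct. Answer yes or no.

Reduce t₁ = pair(cons(pair(g(cons(cons(c, pair(c, c)), c), cons(0, cons(b, b))), k(b, c)), pair(g(cons(cons(c, 0), 0), cons(cons(c, 0), cons(b, b))), b)), pair(cons(b, c), c)):
1. pair(cons(pair(g(cons(cons(c, pair(c, c)), c), cons(0, cons(b, b))), k(b, c)), pair(g(cons(cons(c, 0), 0), cons(cons(c, 0), cons(b, b))), b)), pair(cons(b, c), c))  →  pair(cons(pair(c, k(b, c)), pair(g(cons(cons(c, 0), 0), cons(cons(c, 0), cons(b, b))), b)), pair(cons(b, c), c))   [R3 at 1.1.1]
2. pair(cons(pair(c, k(b, c)), pair(g(cons(cons(c, 0), 0), cons(cons(c, 0), cons(b, b))), b)), pair(cons(b, c), c))  →  pair(cons(pair(c, c), pair(g(cons(cons(c, 0), 0), cons(cons(c, 0), cons(b, b))), b)), pair(cons(b, c), c))   [R2 at 1.1.2]
3. pair(cons(pair(c, c), pair(g(cons(cons(c, 0), 0), cons(cons(c, 0), cons(b, b))), b)), pair(cons(b, c), c))  →  pair(cons(pair(c, c), pair(0, b)), pair(cons(b, c), c))   [R3 at 1.2.1]

Reduce t₂ = g(pair(0, pair(g(cons(cons(c, b), b), cons(pair(cons(b, 0), pair(b, c)), cons(b, b))), k(b, b))), b):
1. g(pair(0, pair(g(cons(cons(c, b), b), cons(pair(cons(b, 0), pair(b, c)), cons(b, b))), k(b, b))), b)  →  g(pair(0, pair(b, k(b, b))), b)   [R3 at 1.2.1]
2. g(pair(0, pair(b, k(b, b))), b)  →  k(b, b)   [R6 at ε]
3. k(b, b)  →  b   [R2 at ε]

no — NF(t₁) = pair(cons(pair(c, c), pair(0, b)), pair(cons(b, c), c)), NF(t₂) = b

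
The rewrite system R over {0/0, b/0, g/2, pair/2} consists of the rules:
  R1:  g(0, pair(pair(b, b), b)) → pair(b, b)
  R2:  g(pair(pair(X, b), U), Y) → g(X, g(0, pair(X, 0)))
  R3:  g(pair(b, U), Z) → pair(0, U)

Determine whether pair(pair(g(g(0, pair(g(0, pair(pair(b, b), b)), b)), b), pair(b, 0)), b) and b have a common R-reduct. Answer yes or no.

no — NF(t₁) = pair(pair(pair(0, b), pair(b, 0)), b), NF(t₂) = b

Reduce t₁ = pair(pair(g(g(0, pair(g(0, pair(pair(b, b), b)), b)), b), pair(b, 0)), b):
1. pair(pair(g(g(0, pair(g(0, pair(pair(b, b), b)), b)), b), pair(b, 0)), b)  →  pair(pair(g(g(0, pair(pair(b, b), b)), b), pair(b, 0)), b)   [R1 at 1.1.1.2.1]
2. pair(pair(g(g(0, pair(pair(b, b), b)), b), pair(b, 0)), b)  →  pair(pair(g(pair(b, b), b), pair(b, 0)), b)   [R1 at 1.1.1]
3. pair(pair(g(pair(b, b), b), pair(b, 0)), b)  →  pair(pair(pair(0, b), pair(b, 0)), b)   [R3 at 1.1]

Reduce t₂ = b:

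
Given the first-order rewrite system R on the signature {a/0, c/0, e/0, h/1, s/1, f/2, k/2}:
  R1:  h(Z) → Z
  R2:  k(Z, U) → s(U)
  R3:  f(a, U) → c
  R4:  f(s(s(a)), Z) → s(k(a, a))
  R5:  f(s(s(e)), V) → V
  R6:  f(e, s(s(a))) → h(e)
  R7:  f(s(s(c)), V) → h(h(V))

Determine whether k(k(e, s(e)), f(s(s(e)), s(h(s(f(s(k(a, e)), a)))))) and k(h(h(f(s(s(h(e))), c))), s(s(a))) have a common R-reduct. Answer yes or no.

yes — NF(t₁) = s(s(s(a))), NF(t₂) = s(s(s(a)))

Reduce t₁ = k(k(e, s(e)), f(s(s(e)), s(h(s(f(s(k(a, e)), a)))))):
1. k(k(e, s(e)), f(s(s(e)), s(h(s(f(s(k(a, e)), a))))))  →  s(f(s(s(e)), s(h(s(f(s(k(a, e)), a))))))   [R2 at ε]
2. s(f(s(s(e)), s(h(s(f(s(k(a, e)), a))))))  →  s(s(h(s(f(s(k(a, e)), a)))))   [R5 at 1]
3. s(s(h(s(f(s(k(a, e)), a)))))  →  s(s(s(f(s(k(a, e)), a))))   [R1 at 1.1]
4. s(s(s(f(s(k(a, e)), a))))  →  s(s(s(f(s(s(e)), a))))   [R2 at 1.1.1.1.1]
5. s(s(s(f(s(s(e)), a))))  →  s(s(s(a)))   [R5 at 1.1.1]

Reduce t₂ = k(h(h(f(s(s(h(e))), c))), s(s(a))):
1. k(h(h(f(s(s(h(e))), c))), s(s(a)))  →  s(s(s(a)))   [R2 at ε]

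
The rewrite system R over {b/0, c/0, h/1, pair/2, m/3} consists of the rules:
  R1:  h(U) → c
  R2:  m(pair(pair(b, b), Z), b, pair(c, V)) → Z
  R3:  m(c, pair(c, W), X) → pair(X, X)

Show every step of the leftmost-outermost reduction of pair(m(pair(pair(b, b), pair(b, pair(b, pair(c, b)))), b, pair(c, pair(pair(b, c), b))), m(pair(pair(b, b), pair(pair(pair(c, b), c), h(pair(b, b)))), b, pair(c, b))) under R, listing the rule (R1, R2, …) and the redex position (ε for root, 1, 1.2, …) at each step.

pair(pair(b, pair(b, pair(c, b))), pair(pair(pair(c, b), c), c))

1. pair(m(pair(pair(b, b), pair(b, pair(b, pair(c, b)))), b, pair(c, pair(pair(b, c), b))), m(pair(pair(b, b), pair(pair(pair(c, b), c), h(pair(b, b)))), b, pair(c, b)))  →  pair(pair(b, pair(b, pair(c, b))), m(pair(pair(b, b), pair(pair(pair(c, b), c), h(pair(b, b)))), b, pair(c, b)))   [R2 at 1]
2. pair(pair(b, pair(b, pair(c, b))), m(pair(pair(b, b), pair(pair(pair(c, b), c), h(pair(b, b)))), b, pair(c, b)))  →  pair(pair(b, pair(b, pair(c, b))), pair(pair(pair(c, b), c), h(pair(b, b))))   [R2 at 2]
3. pair(pair(b, pair(b, pair(c, b))), pair(pair(pair(c, b), c), h(pair(b, b))))  →  pair(pair(b, pair(b, pair(c, b))), pair(pair(pair(c, b), c), c))   [R1 at 2.2]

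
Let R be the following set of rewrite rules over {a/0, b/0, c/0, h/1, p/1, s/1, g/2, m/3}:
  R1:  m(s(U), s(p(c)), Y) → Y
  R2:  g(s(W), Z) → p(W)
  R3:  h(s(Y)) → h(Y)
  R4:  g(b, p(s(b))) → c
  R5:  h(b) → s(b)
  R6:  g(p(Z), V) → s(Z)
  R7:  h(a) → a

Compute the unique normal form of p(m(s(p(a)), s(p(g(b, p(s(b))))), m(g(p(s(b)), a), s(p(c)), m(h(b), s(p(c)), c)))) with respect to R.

1. p(m(s(p(a)), s(p(g(b, p(s(b))))), m(g(p(s(b)), a), s(p(c)), m(h(b), s(p(c)), c))))  →  p(m(s(p(a)), s(p(c)), m(g(p(s(b)), a), s(p(c)), m(h(b), s(p(c)), c))))   [R4 at 1.2.1.1]
2. p(m(s(p(a)), s(p(c)), m(g(p(s(b)), a), s(p(c)), m(h(b), s(p(c)), c))))  →  p(m(g(p(s(b)), a), s(p(c)), m(h(b), s(p(c)), c)))   [R1 at 1]
3. p(m(g(p(s(b)), a), s(p(c)), m(h(b), s(p(c)), c)))  →  p(m(s(s(b)), s(p(c)), m(h(b), s(p(c)), c)))   [R6 at 1.1]
4. p(m(s(s(b)), s(p(c)), m(h(b), s(p(c)), c)))  →  p(m(h(b), s(p(c)), c))   [R1 at 1]
5. p(m(h(b), s(p(c)), c))  →  p(m(s(b), s(p(c)), c))   [R5 at 1.1]
6. p(m(s(b), s(p(c)), c))  →  p(c)   [R1 at 1]

p(c)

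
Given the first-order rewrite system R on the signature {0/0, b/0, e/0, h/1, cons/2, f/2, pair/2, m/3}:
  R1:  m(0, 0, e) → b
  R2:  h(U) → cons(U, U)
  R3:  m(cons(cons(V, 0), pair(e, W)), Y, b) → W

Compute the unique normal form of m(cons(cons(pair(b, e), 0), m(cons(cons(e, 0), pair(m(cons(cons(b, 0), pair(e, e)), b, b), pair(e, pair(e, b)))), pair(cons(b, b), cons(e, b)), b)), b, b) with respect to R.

pair(e, b)

1. m(cons(cons(pair(b, e), 0), m(cons(cons(e, 0), pair(m(cons(cons(b, 0), pair(e, e)), b, b), pair(e, pair(e, b)))), pair(cons(b, b), cons(e, b)), b)), b, b)  →  m(cons(cons(pair(b, e), 0), m(cons(cons(e, 0), pair(e, pair(e, pair(e, b)))), pair(cons(b, b), cons(e, b)), b)), b, b)   [R3 at 1.2.1.2.1]
2. m(cons(cons(pair(b, e), 0), m(cons(cons(e, 0), pair(e, pair(e, pair(e, b)))), pair(cons(b, b), cons(e, b)), b)), b, b)  →  m(cons(cons(pair(b, e), 0), pair(e, pair(e, b))), b, b)   [R3 at 1.2]
3. m(cons(cons(pair(b, e), 0), pair(e, pair(e, b))), b, b)  →  pair(e, b)   [R3 at ε]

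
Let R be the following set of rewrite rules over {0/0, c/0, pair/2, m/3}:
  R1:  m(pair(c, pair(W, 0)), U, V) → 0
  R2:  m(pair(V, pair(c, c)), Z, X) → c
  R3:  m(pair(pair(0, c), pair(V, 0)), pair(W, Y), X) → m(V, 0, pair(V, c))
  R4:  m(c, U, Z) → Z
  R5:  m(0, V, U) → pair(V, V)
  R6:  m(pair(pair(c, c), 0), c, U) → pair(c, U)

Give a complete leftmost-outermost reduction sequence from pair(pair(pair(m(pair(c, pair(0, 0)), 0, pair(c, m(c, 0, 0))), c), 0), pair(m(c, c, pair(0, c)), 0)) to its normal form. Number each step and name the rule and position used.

pair(pair(pair(0, c), 0), pair(pair(0, c), 0))

1. pair(pair(pair(m(pair(c, pair(0, 0)), 0, pair(c, m(c, 0, 0))), c), 0), pair(m(c, c, pair(0, c)), 0))  →  pair(pair(pair(0, c), 0), pair(m(c, c, pair(0, c)), 0))   [R1 at 1.1.1]
2. pair(pair(pair(0, c), 0), pair(m(c, c, pair(0, c)), 0))  →  pair(pair(pair(0, c), 0), pair(pair(0, c), 0))   [R4 at 2.1]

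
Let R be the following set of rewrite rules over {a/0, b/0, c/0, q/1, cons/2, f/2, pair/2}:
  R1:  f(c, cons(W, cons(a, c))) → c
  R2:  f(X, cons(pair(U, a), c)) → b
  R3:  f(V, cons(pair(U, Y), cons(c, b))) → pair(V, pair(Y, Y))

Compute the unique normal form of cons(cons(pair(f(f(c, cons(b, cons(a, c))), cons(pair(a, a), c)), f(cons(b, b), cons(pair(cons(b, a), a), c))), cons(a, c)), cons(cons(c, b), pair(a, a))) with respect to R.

cons(cons(pair(b, b), cons(a, c)), cons(cons(c, b), pair(a, a)))

1. cons(cons(pair(f(f(c, cons(b, cons(a, c))), cons(pair(a, a), c)), f(cons(b, b), cons(pair(cons(b, a), a), c))), cons(a, c)), cons(cons(c, b), pair(a, a)))  →  cons(cons(pair(b, f(cons(b, b), cons(pair(cons(b, a), a), c))), cons(a, c)), cons(cons(c, b), pair(a, a)))   [R2 at 1.1.1]
2. cons(cons(pair(b, f(cons(b, b), cons(pair(cons(b, a), a), c))), cons(a, c)), cons(cons(c, b), pair(a, a)))  →  cons(cons(pair(b, b), cons(a, c)), cons(cons(c, b), pair(a, a)))   [R2 at 1.1.2]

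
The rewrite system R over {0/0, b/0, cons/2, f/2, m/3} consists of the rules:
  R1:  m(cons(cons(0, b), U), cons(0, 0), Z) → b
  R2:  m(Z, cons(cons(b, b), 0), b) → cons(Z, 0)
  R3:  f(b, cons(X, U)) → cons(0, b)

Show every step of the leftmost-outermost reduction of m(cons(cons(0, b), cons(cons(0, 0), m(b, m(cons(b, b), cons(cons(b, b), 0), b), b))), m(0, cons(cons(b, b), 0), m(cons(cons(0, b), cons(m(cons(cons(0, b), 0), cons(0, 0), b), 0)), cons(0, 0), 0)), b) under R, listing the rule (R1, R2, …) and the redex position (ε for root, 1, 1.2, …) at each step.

1. m(cons(cons(0, b), cons(cons(0, 0), m(b, m(cons(b, b), cons(cons(b, b), 0), b), b))), m(0, cons(cons(b, b), 0), m(cons(cons(0, b), cons(m(cons(cons(0, b), 0), cons(0, 0), b), 0)), cons(0, 0), 0)), b)  →  m(cons(cons(0, b), cons(cons(0, 0), m(b, cons(cons(b, b), 0), b))), m(0, cons(cons(b, b), 0), m(cons(cons(0, b), cons(m(cons(cons(0, b), 0), cons(0, 0), b), 0)), cons(0, 0), 0)), b)   [R2 at 1.2.2.2]
2. m(cons(cons(0, b), cons(cons(0, 0), m(b, cons(cons(b, b), 0), b))), m(0, cons(cons(b, b), 0), m(cons(cons(0, b), cons(m(cons(cons(0, b), 0), cons(0, 0), b), 0)), cons(0, 0), 0)), b)  →  m(cons(cons(0, b), cons(cons(0, 0), cons(b, 0))), m(0, cons(cons(b, b), 0), m(cons(cons(0, b), cons(m(cons(cons(0, b), 0), cons(0, 0), b), 0)), cons(0, 0), 0)), b)   [R2 at 1.2.2]
3. m(cons(cons(0, b), cons(cons(0, 0), cons(b, 0))), m(0, cons(cons(b, b), 0), m(cons(cons(0, b), cons(m(cons(cons(0, b), 0), cons(0, 0), b), 0)), cons(0, 0), 0)), b)  →  m(cons(cons(0, b), cons(cons(0, 0), cons(b, 0))), m(0, cons(cons(b, b), 0), b), b)   [R1 at 2.3]
4. m(cons(cons(0, b), cons(cons(0, 0), cons(b, 0))), m(0, cons(cons(b, b), 0), b), b)  →  m(cons(cons(0, b), cons(cons(0, 0), cons(b, 0))), cons(0, 0), b)   [R2 at 2]
5. m(cons(cons(0, b), cons(cons(0, 0), cons(b, 0))), cons(0, 0), b)  →  b   [R1 at ε]

b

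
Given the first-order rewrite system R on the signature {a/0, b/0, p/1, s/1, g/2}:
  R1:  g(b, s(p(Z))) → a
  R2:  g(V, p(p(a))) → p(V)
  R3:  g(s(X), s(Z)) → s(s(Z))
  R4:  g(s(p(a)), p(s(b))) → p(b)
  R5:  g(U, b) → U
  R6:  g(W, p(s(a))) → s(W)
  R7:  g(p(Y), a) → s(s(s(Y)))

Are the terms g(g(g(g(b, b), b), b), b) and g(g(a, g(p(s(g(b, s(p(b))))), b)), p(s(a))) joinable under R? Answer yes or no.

Reduce t₁ = g(g(g(g(b, b), b), b), b):
1. g(g(g(g(b, b), b), b), b)  →  g(g(g(b, b), b), b)   [R5 at ε]
2. g(g(g(b, b), b), b)  →  g(g(b, b), b)   [R5 at ε]
3. g(g(b, b), b)  →  g(b, b)   [R5 at ε]
4. g(b, b)  →  b   [R5 at ε]

Reduce t₂ = g(g(a, g(p(s(g(b, s(p(b))))), b)), p(s(a))):
1. g(g(a, g(p(s(g(b, s(p(b))))), b)), p(s(a)))  →  s(g(a, g(p(s(g(b, s(p(b))))), b)))   [R6 at ε]
2. s(g(a, g(p(s(g(b, s(p(b))))), b)))  →  s(g(a, p(s(g(b, s(p(b)))))))   [R5 at 1.2]
3. s(g(a, p(s(g(b, s(p(b)))))))  →  s(g(a, p(s(a))))   [R1 at 1.2.1.1]
4. s(g(a, p(s(a))))  →  s(s(a))   [R6 at 1]

no — NF(t₁) = b, NF(t₂) = s(s(a))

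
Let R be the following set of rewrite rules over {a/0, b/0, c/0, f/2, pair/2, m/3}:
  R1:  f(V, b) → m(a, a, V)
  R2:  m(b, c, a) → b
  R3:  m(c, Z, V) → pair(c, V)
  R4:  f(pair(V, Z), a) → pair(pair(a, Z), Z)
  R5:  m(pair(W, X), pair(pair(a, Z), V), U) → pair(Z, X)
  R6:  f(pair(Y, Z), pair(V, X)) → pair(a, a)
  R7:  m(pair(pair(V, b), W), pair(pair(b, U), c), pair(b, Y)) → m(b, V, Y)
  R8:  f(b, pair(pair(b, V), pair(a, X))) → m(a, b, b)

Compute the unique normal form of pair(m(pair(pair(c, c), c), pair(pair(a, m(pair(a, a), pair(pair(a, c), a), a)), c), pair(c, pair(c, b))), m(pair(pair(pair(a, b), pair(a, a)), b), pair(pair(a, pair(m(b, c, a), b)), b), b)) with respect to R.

1. pair(m(pair(pair(c, c), c), pair(pair(a, m(pair(a, a), pair(pair(a, c), a), a)), c), pair(c, pair(c, b))), m(pair(pair(pair(a, b), pair(a, a)), b), pair(pair(a, pair(m(b, c, a), b)), b), b))  →  pair(pair(m(pair(a, a), pair(pair(a, c), a), a), c), m(pair(pair(pair(a, b), pair(a, a)), b), pair(pair(a, pair(m(b, c, a), b)), b), b))   [R5 at 1]
2. pair(pair(m(pair(a, a), pair(pair(a, c), a), a), c), m(pair(pair(pair(a, b), pair(a, a)), b), pair(pair(a, pair(m(b, c, a), b)), b), b))  →  pair(pair(pair(c, a), c), m(pair(pair(pair(a, b), pair(a, a)), b), pair(pair(a, pair(m(b, c, a), b)), b), b))   [R5 at 1.1]
3. pair(pair(pair(c, a), c), m(pair(pair(pair(a, b), pair(a, a)), b), pair(pair(a, pair(m(b, c, a), b)), b), b))  →  pair(pair(pair(c, a), c), pair(pair(m(b, c, a), b), b))   [R5 at 2]
4. pair(pair(pair(c, a), c), pair(pair(m(b, c, a), b), b))  →  pair(pair(pair(c, a), c), pair(pair(b, b), b))   [R2 at 2.1.1]

pair(pair(pair(c, a), c), pair(pair(b, b), b))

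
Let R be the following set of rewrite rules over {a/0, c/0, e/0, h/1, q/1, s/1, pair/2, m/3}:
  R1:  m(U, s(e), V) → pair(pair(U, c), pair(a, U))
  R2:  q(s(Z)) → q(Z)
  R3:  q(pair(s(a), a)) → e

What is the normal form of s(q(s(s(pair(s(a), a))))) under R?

s(e)

1. s(q(s(s(pair(s(a), a)))))  →  s(q(s(pair(s(a), a))))   [R2 at 1]
2. s(q(s(pair(s(a), a))))  →  s(q(pair(s(a), a)))   [R2 at 1]
3. s(q(pair(s(a), a)))  →  s(e)   [R3 at 1]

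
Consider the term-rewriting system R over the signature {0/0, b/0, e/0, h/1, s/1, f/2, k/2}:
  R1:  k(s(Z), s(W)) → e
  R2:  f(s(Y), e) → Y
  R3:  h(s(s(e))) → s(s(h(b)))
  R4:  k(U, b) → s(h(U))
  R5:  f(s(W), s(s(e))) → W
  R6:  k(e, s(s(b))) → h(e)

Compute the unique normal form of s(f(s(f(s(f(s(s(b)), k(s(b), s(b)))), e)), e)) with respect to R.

s(s(b))

1. s(f(s(f(s(f(s(s(b)), k(s(b), s(b)))), e)), e))  →  s(f(s(f(s(s(b)), k(s(b), s(b)))), e))   [R2 at 1]
2. s(f(s(f(s(s(b)), k(s(b), s(b)))), e))  →  s(f(s(s(b)), k(s(b), s(b))))   [R2 at 1]
3. s(f(s(s(b)), k(s(b), s(b))))  →  s(f(s(s(b)), e))   [R1 at 1.2]
4. s(f(s(s(b)), e))  →  s(s(b))   [R2 at 1]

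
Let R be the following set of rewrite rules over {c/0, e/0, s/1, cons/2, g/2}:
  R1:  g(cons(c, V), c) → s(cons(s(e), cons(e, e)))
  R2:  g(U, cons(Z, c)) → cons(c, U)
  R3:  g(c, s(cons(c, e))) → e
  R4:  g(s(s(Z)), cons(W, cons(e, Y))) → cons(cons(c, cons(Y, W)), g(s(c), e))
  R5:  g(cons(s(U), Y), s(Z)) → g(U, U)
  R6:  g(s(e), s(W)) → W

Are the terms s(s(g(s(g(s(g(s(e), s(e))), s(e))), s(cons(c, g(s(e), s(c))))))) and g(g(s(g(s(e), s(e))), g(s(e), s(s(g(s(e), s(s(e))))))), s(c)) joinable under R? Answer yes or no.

Reduce t₁ = s(s(g(s(g(s(g(s(e), s(e))), s(e))), s(cons(c, g(s(e), s(c))))))):
1. s(s(g(s(g(s(g(s(e), s(e))), s(e))), s(cons(c, g(s(e), s(c)))))))  →  s(s(g(s(g(s(e), s(e))), s(cons(c, g(s(e), s(c)))))))   [R6 at 1.1.1.1.1.1]
2. s(s(g(s(g(s(e), s(e))), s(cons(c, g(s(e), s(c)))))))  →  s(s(g(s(e), s(cons(c, g(s(e), s(c)))))))   [R6 at 1.1.1.1]
3. s(s(g(s(e), s(cons(c, g(s(e), s(c)))))))  →  s(s(cons(c, g(s(e), s(c)))))   [R6 at 1.1]
4. s(s(cons(c, g(s(e), s(c)))))  →  s(s(cons(c, c)))   [R6 at 1.1.2]

Reduce t₂ = g(g(s(g(s(e), s(e))), g(s(e), s(s(g(s(e), s(s(e))))))), s(c)):
1. g(g(s(g(s(e), s(e))), g(s(e), s(s(g(s(e), s(s(e))))))), s(c))  →  g(g(s(e), g(s(e), s(s(g(s(e), s(s(e))))))), s(c))   [R6 at 1.1.1]
2. g(g(s(e), g(s(e), s(s(g(s(e), s(s(e))))))), s(c))  →  g(g(s(e), s(g(s(e), s(s(e))))), s(c))   [R6 at 1.2]
3. g(g(s(e), s(g(s(e), s(s(e))))), s(c))  →  g(g(s(e), s(s(e))), s(c))   [R6 at 1]
4. g(g(s(e), s(s(e))), s(c))  →  g(s(e), s(c))   [R6 at 1]
5. g(s(e), s(c))  →  c   [R6 at ε]

no — NF(t₁) = s(s(cons(c, c))), NF(t₂) = c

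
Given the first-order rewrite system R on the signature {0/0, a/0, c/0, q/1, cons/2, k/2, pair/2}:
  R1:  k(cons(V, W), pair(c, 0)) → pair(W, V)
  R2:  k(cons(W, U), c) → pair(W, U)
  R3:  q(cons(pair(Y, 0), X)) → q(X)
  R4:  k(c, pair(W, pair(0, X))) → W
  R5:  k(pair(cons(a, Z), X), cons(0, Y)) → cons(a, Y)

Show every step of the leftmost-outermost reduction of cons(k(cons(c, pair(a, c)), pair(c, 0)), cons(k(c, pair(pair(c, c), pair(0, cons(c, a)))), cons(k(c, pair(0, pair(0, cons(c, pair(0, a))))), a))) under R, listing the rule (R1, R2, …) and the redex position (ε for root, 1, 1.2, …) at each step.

1. cons(k(cons(c, pair(a, c)), pair(c, 0)), cons(k(c, pair(pair(c, c), pair(0, cons(c, a)))), cons(k(c, pair(0, pair(0, cons(c, pair(0, a))))), a)))  →  cons(pair(pair(a, c), c), cons(k(c, pair(pair(c, c), pair(0, cons(c, a)))), cons(k(c, pair(0, pair(0, cons(c, pair(0, a))))), a)))   [R1 at 1]
2. cons(pair(pair(a, c), c), cons(k(c, pair(pair(c, c), pair(0, cons(c, a)))), cons(k(c, pair(0, pair(0, cons(c, pair(0, a))))), a)))  →  cons(pair(pair(a, c), c), cons(pair(c, c), cons(k(c, pair(0, pair(0, cons(c, pair(0, a))))), a)))   [R4 at 2.1]
3. cons(pair(pair(a, c), c), cons(pair(c, c), cons(k(c, pair(0, pair(0, cons(c, pair(0, a))))), a)))  →  cons(pair(pair(a, c), c), cons(pair(c, c), cons(0, a)))   [R4 at 2.2.1]

cons(pair(pair(a, c), c), cons(pair(c, c), cons(0, a)))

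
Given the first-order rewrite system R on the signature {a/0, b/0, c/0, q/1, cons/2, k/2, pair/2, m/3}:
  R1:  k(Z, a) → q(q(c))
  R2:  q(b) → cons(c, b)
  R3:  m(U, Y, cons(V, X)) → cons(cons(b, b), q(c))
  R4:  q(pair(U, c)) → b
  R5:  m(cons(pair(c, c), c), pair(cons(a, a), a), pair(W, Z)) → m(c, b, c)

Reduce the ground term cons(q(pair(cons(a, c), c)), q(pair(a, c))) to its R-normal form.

1. cons(q(pair(cons(a, c), c)), q(pair(a, c)))  →  cons(b, q(pair(a, c)))   [R4 at 1]
2. cons(b, q(pair(a, c)))  →  cons(b, b)   [R4 at 2]

cons(b, b)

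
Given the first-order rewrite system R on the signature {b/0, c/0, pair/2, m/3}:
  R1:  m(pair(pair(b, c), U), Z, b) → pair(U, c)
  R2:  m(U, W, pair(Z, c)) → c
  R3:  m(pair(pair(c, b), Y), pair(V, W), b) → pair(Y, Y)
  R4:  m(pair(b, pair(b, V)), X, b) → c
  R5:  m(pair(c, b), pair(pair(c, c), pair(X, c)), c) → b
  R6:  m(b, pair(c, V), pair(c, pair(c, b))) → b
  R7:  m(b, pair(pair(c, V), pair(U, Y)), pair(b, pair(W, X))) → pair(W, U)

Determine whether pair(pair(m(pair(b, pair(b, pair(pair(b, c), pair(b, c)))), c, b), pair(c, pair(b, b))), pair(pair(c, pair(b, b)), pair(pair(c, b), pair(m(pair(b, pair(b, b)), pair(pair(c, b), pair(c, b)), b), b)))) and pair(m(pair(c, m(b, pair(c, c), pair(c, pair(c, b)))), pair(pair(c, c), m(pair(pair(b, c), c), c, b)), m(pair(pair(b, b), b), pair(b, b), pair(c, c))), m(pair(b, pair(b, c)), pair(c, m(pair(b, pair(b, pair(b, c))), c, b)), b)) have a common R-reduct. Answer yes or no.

no — NF(t₁) = pair(pair(c, pair(c, pair(b, b))), pair(pair(c, pair(b, b)), pair(pair(c, b), pair(c, b)))), NF(t₂) = pair(b, c)

Reduce t₁ = pair(pair(m(pair(b, pair(b, pair(pair(b, c), pair(b, c)))), c, b), pair(c, pair(b, b))), pair(pair(c, pair(b, b)), pair(pair(c, b), pair(m(pair(b, pair(b, b)), pair(pair(c, b), pair(c, b)), b), b)))):
1. pair(pair(m(pair(b, pair(b, pair(pair(b, c), pair(b, c)))), c, b), pair(c, pair(b, b))), pair(pair(c, pair(b, b)), pair(pair(c, b), pair(m(pair(b, pair(b, b)), pair(pair(c, b), pair(c, b)), b), b))))  →  pair(pair(c, pair(c, pair(b, b))), pair(pair(c, pair(b, b)), pair(pair(c, b), pair(m(pair(b, pair(b, b)), pair(pair(c, b), pair(c, b)), b), b))))   [R4 at 1.1]
2. pair(pair(c, pair(c, pair(b, b))), pair(pair(c, pair(b, b)), pair(pair(c, b), pair(m(pair(b, pair(b, b)), pair(pair(c, b), pair(c, b)), b), b))))  →  pair(pair(c, pair(c, pair(b, b))), pair(pair(c, pair(b, b)), pair(pair(c, b), pair(c, b))))   [R4 at 2.2.2.1]

Reduce t₂ = pair(m(pair(c, m(b, pair(c, c), pair(c, pair(c, b)))), pair(pair(c, c), m(pair(pair(b, c), c), c, b)), m(pair(pair(b, b), b), pair(b, b), pair(c, c))), m(pair(b, pair(b, c)), pair(c, m(pair(b, pair(b, pair(b, c))), c, b)), b)):
1. pair(m(pair(c, m(b, pair(c, c), pair(c, pair(c, b)))), pair(pair(c, c), m(pair(pair(b, c), c), c, b)), m(pair(pair(b, b), b), pair(b, b), pair(c, c))), m(pair(b, pair(b, c)), pair(c, m(pair(b, pair(b, pair(b, c))), c, b)), b))  →  pair(m(pair(c, b), pair(pair(c, c), m(pair(pair(b, c), c), c, b)), m(pair(pair(b, b), b), pair(b, b), pair(c, c))), m(pair(b, pair(b, c)), pair(c, m(pair(b, pair(b, pair(b, c))), c, b)), b))   [R6 at 1.1.2]
2. pair(m(pair(c, b), pair(pair(c, c), m(pair(pair(b, c), c), c, b)), m(pair(pair(b, b), b), pair(b, b), pair(c, c))), m(pair(b, pair(b, c)), pair(c, m(pair(b, pair(b, pair(b, c))), c, b)), b))  →  pair(m(pair(c, b), pair(pair(c, c), pair(c, c)), m(pair(pair(b, b), b), pair(b, b), pair(c, c))), m(pair(b, pair(b, c)), pair(c, m(pair(b, pair(b, pair(b, c))), c, b)), b))   [R1 at 1.2.2]
3. pair(m(pair(c, b), pair(pair(c, c), pair(c, c)), m(pair(pair(b, b), b), pair(b, b), pair(c, c))), m(pair(b, pair(b, c)), pair(c, m(pair(b, pair(b, pair(b, c))), c, b)), b))  →  pair(m(pair(c, b), pair(pair(c, c), pair(c, c)), c), m(pair(b, pair(b, c)), pair(c, m(pair(b, pair(b, pair(b, c))), c, b)), b))   [R2 at 1.3]
4. pair(m(pair(c, b), pair(pair(c, c), pair(c, c)), c), m(pair(b, pair(b, c)), pair(c, m(pair(b, pair(b, pair(b, c))), c, b)), b))  →  pair(b, m(pair(b, pair(b, c)), pair(c, m(pair(b, pair(b, pair(b, c))), c, b)), b))   [R5 at 1]
5. pair(b, m(pair(b, pair(b, c)), pair(c, m(pair(b, pair(b, pair(b, c))), c, b)), b))  →  pair(b, c)   [R4 at 2]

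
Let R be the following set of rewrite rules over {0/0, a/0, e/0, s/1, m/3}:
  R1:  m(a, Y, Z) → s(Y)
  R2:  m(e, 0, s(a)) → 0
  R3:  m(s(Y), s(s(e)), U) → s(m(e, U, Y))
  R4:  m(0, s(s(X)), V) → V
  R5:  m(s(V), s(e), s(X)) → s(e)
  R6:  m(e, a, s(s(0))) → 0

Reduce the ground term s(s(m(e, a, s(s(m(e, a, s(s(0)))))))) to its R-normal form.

s(s(0))

1. s(s(m(e, a, s(s(m(e, a, s(s(0))))))))  →  s(s(m(e, a, s(s(0)))))   [R6 at 1.1.3.1.1]
2. s(s(m(e, a, s(s(0)))))  →  s(s(0))   [R6 at 1.1]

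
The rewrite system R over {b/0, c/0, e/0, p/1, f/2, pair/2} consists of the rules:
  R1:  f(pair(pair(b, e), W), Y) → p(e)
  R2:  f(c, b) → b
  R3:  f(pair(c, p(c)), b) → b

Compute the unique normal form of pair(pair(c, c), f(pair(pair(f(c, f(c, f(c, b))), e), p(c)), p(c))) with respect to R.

pair(pair(c, c), p(e))

1. pair(pair(c, c), f(pair(pair(f(c, f(c, f(c, b))), e), p(c)), p(c)))  →  pair(pair(c, c), f(pair(pair(f(c, f(c, b)), e), p(c)), p(c)))   [R2 at 2.1.1.1.2.2]
2. pair(pair(c, c), f(pair(pair(f(c, f(c, b)), e), p(c)), p(c)))  →  pair(pair(c, c), f(pair(pair(f(c, b), e), p(c)), p(c)))   [R2 at 2.1.1.1.2]
3. pair(pair(c, c), f(pair(pair(f(c, b), e), p(c)), p(c)))  →  pair(pair(c, c), f(pair(pair(b, e), p(c)), p(c)))   [R2 at 2.1.1.1]
4. pair(pair(c, c), f(pair(pair(b, e), p(c)), p(c)))  →  pair(pair(c, c), p(e))   [R1 at 2]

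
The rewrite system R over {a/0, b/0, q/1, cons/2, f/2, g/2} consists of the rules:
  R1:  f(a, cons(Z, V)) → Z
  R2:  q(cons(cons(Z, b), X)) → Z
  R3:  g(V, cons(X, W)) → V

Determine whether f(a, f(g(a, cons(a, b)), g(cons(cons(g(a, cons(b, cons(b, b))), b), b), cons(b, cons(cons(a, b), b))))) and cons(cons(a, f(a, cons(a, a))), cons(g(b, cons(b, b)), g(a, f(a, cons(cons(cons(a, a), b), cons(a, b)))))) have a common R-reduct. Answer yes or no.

no — NF(t₁) = a, NF(t₂) = cons(cons(a, a), cons(b, a))

Reduce t₁ = f(a, f(g(a, cons(a, b)), g(cons(cons(g(a, cons(b, cons(b, b))), b), b), cons(b, cons(cons(a, b), b))))):
1. f(a, f(g(a, cons(a, b)), g(cons(cons(g(a, cons(b, cons(b, b))), b), b), cons(b, cons(cons(a, b), b)))))  →  f(a, f(a, g(cons(cons(g(a, cons(b, cons(b, b))), b), b), cons(b, cons(cons(a, b), b)))))   [R3 at 2.1]
2. f(a, f(a, g(cons(cons(g(a, cons(b, cons(b, b))), b), b), cons(b, cons(cons(a, b), b)))))  →  f(a, f(a, cons(cons(g(a, cons(b, cons(b, b))), b), b)))   [R3 at 2.2]
3. f(a, f(a, cons(cons(g(a, cons(b, cons(b, b))), b), b)))  →  f(a, cons(g(a, cons(b, cons(b, b))), b))   [R1 at 2]
4. f(a, cons(g(a, cons(b, cons(b, b))), b))  →  g(a, cons(b, cons(b, b)))   [R1 at ε]
5. g(a, cons(b, cons(b, b)))  →  a   [R3 at ε]

Reduce t₂ = cons(cons(a, f(a, cons(a, a))), cons(g(b, cons(b, b)), g(a, f(a, cons(cons(cons(a, a), b), cons(a, b)))))):
1. cons(cons(a, f(a, cons(a, a))), cons(g(b, cons(b, b)), g(a, f(a, cons(cons(cons(a, a), b), cons(a, b))))))  →  cons(cons(a, a), cons(g(b, cons(b, b)), g(a, f(a, cons(cons(cons(a, a), b), cons(a, b))))))   [R1 at 1.2]
2. cons(cons(a, a), cons(g(b, cons(b, b)), g(a, f(a, cons(cons(cons(a, a), b), cons(a, b))))))  →  cons(cons(a, a), cons(b, g(a, f(a, cons(cons(cons(a, a), b), cons(a, b))))))   [R3 at 2.1]
3. cons(cons(a, a), cons(b, g(a, f(a, cons(cons(cons(a, a), b), cons(a, b))))))  →  cons(cons(a, a), cons(b, g(a, cons(cons(a, a), b))))   [R1 at 2.2.2]
4. cons(cons(a, a), cons(b, g(a, cons(cons(a, a), b))))  →  cons(cons(a, a), cons(b, a))   [R3 at 2.2]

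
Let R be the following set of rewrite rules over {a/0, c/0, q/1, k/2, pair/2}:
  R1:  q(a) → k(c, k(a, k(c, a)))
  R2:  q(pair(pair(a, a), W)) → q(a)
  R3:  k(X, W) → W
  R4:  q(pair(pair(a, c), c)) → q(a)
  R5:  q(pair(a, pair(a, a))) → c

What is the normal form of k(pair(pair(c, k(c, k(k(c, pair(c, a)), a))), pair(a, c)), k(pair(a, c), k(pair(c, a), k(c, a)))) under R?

1. k(pair(pair(c, k(c, k(k(c, pair(c, a)), a))), pair(a, c)), k(pair(a, c), k(pair(c, a), k(c, a))))  →  k(pair(a, c), k(pair(c, a), k(c, a)))   [R3 at ε]
2. k(pair(a, c), k(pair(c, a), k(c, a)))  →  k(pair(c, a), k(c, a))   [R3 at ε]
3. k(pair(c, a), k(c, a))  →  k(c, a)   [R3 at ε]
4. k(c, a)  →  a   [R3 at ε]

a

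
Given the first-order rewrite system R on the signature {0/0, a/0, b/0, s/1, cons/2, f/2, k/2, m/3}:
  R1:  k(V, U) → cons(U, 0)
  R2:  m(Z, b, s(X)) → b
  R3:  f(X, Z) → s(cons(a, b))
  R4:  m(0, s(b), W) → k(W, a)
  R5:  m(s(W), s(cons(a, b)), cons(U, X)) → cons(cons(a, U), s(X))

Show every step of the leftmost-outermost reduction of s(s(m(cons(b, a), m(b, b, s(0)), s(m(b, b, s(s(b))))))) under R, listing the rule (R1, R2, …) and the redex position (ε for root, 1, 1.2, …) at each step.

1. s(s(m(cons(b, a), m(b, b, s(0)), s(m(b, b, s(s(b)))))))  →  s(s(m(cons(b, a), b, s(m(b, b, s(s(b)))))))   [R2 at 1.1.2]
2. s(s(m(cons(b, a), b, s(m(b, b, s(s(b)))))))  →  s(s(b))   [R2 at 1.1]

s(s(b))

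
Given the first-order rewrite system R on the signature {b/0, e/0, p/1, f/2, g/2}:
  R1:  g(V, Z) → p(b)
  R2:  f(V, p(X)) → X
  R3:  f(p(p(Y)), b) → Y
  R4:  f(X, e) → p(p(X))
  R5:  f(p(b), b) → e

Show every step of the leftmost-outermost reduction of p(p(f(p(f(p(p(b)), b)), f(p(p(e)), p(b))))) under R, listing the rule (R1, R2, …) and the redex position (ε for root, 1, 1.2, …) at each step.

p(p(e))

1. p(p(f(p(f(p(p(b)), b)), f(p(p(e)), p(b)))))  →  p(p(f(p(b), f(p(p(e)), p(b)))))   [R3 at 1.1.1.1]
2. p(p(f(p(b), f(p(p(e)), p(b)))))  →  p(p(f(p(b), b)))   [R2 at 1.1.2]
3. p(p(f(p(b), b)))  →  p(p(e))   [R5 at 1.1]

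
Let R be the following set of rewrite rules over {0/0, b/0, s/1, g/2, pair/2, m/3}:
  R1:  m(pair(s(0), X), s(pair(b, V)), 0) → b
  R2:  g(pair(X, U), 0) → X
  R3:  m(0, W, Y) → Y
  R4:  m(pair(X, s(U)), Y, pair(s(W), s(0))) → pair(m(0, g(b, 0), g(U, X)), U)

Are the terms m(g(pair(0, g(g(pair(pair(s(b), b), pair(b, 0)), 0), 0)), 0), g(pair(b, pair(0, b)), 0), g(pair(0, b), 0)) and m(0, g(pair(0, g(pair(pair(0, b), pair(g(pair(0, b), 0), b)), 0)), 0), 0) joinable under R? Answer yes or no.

yes — NF(t₁) = 0, NF(t₂) = 0

Reduce t₁ = m(g(pair(0, g(g(pair(pair(s(b), b), pair(b, 0)), 0), 0)), 0), g(pair(b, pair(0, b)), 0), g(pair(0, b), 0)):
1. m(g(pair(0, g(g(pair(pair(s(b), b), pair(b, 0)), 0), 0)), 0), g(pair(b, pair(0, b)), 0), g(pair(0, b), 0))  →  m(0, g(pair(b, pair(0, b)), 0), g(pair(0, b), 0))   [R2 at 1]
2. m(0, g(pair(b, pair(0, b)), 0), g(pair(0, b), 0))  →  g(pair(0, b), 0)   [R3 at ε]
3. g(pair(0, b), 0)  →  0   [R2 at ε]

Reduce t₂ = m(0, g(pair(0, g(pair(pair(0, b), pair(g(pair(0, b), 0), b)), 0)), 0), 0):
1. m(0, g(pair(0, g(pair(pair(0, b), pair(g(pair(0, b), 0), b)), 0)), 0), 0)  →  0   [R3 at ε]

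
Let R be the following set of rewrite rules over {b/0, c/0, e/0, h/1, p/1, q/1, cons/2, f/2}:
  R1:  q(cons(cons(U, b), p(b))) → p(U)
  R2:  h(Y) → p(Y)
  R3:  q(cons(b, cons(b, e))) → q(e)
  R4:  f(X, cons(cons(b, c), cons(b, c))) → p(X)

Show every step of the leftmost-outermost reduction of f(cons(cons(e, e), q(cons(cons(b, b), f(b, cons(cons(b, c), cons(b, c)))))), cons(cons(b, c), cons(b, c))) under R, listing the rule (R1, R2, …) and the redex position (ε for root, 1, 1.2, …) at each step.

1. f(cons(cons(e, e), q(cons(cons(b, b), f(b, cons(cons(b, c), cons(b, c)))))), cons(cons(b, c), cons(b, c)))  →  p(cons(cons(e, e), q(cons(cons(b, b), f(b, cons(cons(b, c), cons(b, c)))))))   [R4 at ε]
2. p(cons(cons(e, e), q(cons(cons(b, b), f(b, cons(cons(b, c), cons(b, c)))))))  →  p(cons(cons(e, e), q(cons(cons(b, b), p(b)))))   [R4 at 1.2.1.2]
3. p(cons(cons(e, e), q(cons(cons(b, b), p(b)))))  →  p(cons(cons(e, e), p(b)))   [R1 at 1.2]

p(cons(cons(e, e), p(b)))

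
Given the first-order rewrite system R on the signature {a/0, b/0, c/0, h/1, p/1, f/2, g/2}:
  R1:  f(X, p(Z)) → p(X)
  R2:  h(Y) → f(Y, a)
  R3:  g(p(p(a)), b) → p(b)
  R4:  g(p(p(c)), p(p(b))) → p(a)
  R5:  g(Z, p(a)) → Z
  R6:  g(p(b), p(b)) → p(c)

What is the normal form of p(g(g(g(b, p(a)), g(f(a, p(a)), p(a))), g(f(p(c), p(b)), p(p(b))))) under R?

p(b)

1. p(g(g(g(b, p(a)), g(f(a, p(a)), p(a))), g(f(p(c), p(b)), p(p(b)))))  →  p(g(g(b, g(f(a, p(a)), p(a))), g(f(p(c), p(b)), p(p(b)))))   [R5 at 1.1.1]
2. p(g(g(b, g(f(a, p(a)), p(a))), g(f(p(c), p(b)), p(p(b)))))  →  p(g(g(b, f(a, p(a))), g(f(p(c), p(b)), p(p(b)))))   [R5 at 1.1.2]
3. p(g(g(b, f(a, p(a))), g(f(p(c), p(b)), p(p(b)))))  →  p(g(g(b, p(a)), g(f(p(c), p(b)), p(p(b)))))   [R1 at 1.1.2]
4. p(g(g(b, p(a)), g(f(p(c), p(b)), p(p(b)))))  →  p(g(b, g(f(p(c), p(b)), p(p(b)))))   [R5 at 1.1]
5. p(g(b, g(f(p(c), p(b)), p(p(b)))))  →  p(g(b, g(p(p(c)), p(p(b)))))   [R1 at 1.2.1]
6. p(g(b, g(p(p(c)), p(p(b)))))  →  p(g(b, p(a)))   [R4 at 1.2]
7. p(g(b, p(a)))  →  p(b)   [R5 at 1]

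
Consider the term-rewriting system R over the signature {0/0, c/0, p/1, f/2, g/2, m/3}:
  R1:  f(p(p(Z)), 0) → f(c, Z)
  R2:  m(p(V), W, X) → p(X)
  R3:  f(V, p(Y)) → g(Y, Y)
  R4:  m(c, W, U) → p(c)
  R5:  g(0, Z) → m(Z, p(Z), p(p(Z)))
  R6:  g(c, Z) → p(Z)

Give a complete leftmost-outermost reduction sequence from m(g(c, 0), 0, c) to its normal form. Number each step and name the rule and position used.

p(c)

1. m(g(c, 0), 0, c)  →  m(p(0), 0, c)   [R6 at 1]
2. m(p(0), 0, c)  →  p(c)   [R2 at ε]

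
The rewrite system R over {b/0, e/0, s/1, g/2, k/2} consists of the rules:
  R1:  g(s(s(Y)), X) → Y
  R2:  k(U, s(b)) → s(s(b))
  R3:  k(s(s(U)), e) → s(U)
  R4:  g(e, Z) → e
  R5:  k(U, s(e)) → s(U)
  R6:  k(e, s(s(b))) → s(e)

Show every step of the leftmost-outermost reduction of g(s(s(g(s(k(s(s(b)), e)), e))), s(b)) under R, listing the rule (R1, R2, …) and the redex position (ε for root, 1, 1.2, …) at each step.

b

1. g(s(s(g(s(k(s(s(b)), e)), e))), s(b))  →  g(s(k(s(s(b)), e)), e)   [R1 at ε]
2. g(s(k(s(s(b)), e)), e)  →  g(s(s(b)), e)   [R3 at 1.1]
3. g(s(s(b)), e)  →  b   [R1 at ε]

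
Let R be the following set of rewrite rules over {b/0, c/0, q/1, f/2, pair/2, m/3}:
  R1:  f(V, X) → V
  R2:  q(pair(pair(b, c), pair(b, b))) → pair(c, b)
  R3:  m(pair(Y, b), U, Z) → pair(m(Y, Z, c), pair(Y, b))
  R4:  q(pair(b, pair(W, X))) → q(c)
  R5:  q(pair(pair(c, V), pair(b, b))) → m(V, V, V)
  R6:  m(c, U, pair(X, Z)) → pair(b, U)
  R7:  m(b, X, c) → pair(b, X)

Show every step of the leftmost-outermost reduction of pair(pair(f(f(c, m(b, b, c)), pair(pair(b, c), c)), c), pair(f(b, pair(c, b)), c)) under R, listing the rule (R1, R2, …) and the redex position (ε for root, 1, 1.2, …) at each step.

pair(pair(c, c), pair(b, c))

1. pair(pair(f(f(c, m(b, b, c)), pair(pair(b, c), c)), c), pair(f(b, pair(c, b)), c))  →  pair(pair(f(c, m(b, b, c)), c), pair(f(b, pair(c, b)), c))   [R1 at 1.1]
2. pair(pair(f(c, m(b, b, c)), c), pair(f(b, pair(c, b)), c))  →  pair(pair(c, c), pair(f(b, pair(c, b)), c))   [R1 at 1.1]
3. pair(pair(c, c), pair(f(b, pair(c, b)), c))  →  pair(pair(c, c), pair(b, c))   [R1 at 2.1]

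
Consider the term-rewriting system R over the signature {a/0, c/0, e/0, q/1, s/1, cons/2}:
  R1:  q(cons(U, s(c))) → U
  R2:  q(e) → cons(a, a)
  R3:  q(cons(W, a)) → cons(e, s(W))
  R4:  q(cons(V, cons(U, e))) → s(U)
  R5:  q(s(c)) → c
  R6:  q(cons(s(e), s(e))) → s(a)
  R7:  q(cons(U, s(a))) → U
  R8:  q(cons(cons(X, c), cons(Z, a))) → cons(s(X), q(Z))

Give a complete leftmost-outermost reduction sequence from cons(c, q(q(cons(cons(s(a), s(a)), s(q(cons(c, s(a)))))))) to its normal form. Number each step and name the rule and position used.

cons(c, s(a))

1. cons(c, q(q(cons(cons(s(a), s(a)), s(q(cons(c, s(a))))))))  →  cons(c, q(q(cons(cons(s(a), s(a)), s(c)))))   [R7 at 2.1.1.2.1]
2. cons(c, q(q(cons(cons(s(a), s(a)), s(c)))))  →  cons(c, q(cons(s(a), s(a))))   [R1 at 2.1]
3. cons(c, q(cons(s(a), s(a))))  →  cons(c, s(a))   [R7 at 2]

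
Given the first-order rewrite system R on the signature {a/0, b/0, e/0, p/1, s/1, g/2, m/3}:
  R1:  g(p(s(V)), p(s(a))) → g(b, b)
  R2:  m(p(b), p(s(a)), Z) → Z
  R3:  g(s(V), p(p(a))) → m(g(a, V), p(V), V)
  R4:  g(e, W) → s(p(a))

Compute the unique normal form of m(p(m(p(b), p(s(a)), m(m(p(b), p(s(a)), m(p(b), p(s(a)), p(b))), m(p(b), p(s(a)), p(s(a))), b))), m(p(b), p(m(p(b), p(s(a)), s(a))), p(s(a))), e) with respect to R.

e

1. m(p(m(p(b), p(s(a)), m(m(p(b), p(s(a)), m(p(b), p(s(a)), p(b))), m(p(b), p(s(a)), p(s(a))), b))), m(p(b), p(m(p(b), p(s(a)), s(a))), p(s(a))), e)  →  m(p(m(m(p(b), p(s(a)), m(p(b), p(s(a)), p(b))), m(p(b), p(s(a)), p(s(a))), b)), m(p(b), p(m(p(b), p(s(a)), s(a))), p(s(a))), e)   [R2 at 1.1]
2. m(p(m(m(p(b), p(s(a)), m(p(b), p(s(a)), p(b))), m(p(b), p(s(a)), p(s(a))), b)), m(p(b), p(m(p(b), p(s(a)), s(a))), p(s(a))), e)  →  m(p(m(m(p(b), p(s(a)), p(b)), m(p(b), p(s(a)), p(s(a))), b)), m(p(b), p(m(p(b), p(s(a)), s(a))), p(s(a))), e)   [R2 at 1.1.1]
3. m(p(m(m(p(b), p(s(a)), p(b)), m(p(b), p(s(a)), p(s(a))), b)), m(p(b), p(m(p(b), p(s(a)), s(a))), p(s(a))), e)  →  m(p(m(p(b), m(p(b), p(s(a)), p(s(a))), b)), m(p(b), p(m(p(b), p(s(a)), s(a))), p(s(a))), e)   [R2 at 1.1.1]
4. m(p(m(p(b), m(p(b), p(s(a)), p(s(a))), b)), m(p(b), p(m(p(b), p(s(a)), s(a))), p(s(a))), e)  →  m(p(m(p(b), p(s(a)), b)), m(p(b), p(m(p(b), p(s(a)), s(a))), p(s(a))), e)   [R2 at 1.1.2]
5. m(p(m(p(b), p(s(a)), b)), m(p(b), p(m(p(b), p(s(a)), s(a))), p(s(a))), e)  →  m(p(b), m(p(b), p(m(p(b), p(s(a)), s(a))), p(s(a))), e)   [R2 at 1.1]
6. m(p(b), m(p(b), p(m(p(b), p(s(a)), s(a))), p(s(a))), e)  →  m(p(b), m(p(b), p(s(a)), p(s(a))), e)   [R2 at 2.2.1]
7. m(p(b), m(p(b), p(s(a)), p(s(a))), e)  →  m(p(b), p(s(a)), e)   [R2 at 2]
8. m(p(b), p(s(a)), e)  →  e   [R2 at ε]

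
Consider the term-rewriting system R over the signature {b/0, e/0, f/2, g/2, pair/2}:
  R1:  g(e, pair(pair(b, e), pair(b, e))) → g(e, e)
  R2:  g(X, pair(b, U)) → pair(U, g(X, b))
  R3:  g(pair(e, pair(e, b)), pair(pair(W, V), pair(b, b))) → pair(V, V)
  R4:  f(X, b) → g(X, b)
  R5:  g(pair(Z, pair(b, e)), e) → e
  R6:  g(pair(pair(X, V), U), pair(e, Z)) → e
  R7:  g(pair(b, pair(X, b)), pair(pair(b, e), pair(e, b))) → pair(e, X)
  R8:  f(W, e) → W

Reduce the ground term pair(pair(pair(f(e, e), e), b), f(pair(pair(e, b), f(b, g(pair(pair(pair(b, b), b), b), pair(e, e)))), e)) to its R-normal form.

1. pair(pair(pair(f(e, e), e), b), f(pair(pair(e, b), f(b, g(pair(pair(pair(b, b), b), b), pair(e, e)))), e))  →  pair(pair(pair(e, e), b), f(pair(pair(e, b), f(b, g(pair(pair(pair(b, b), b), b), pair(e, e)))), e))   [R8 at 1.1.1]
2. pair(pair(pair(e, e), b), f(pair(pair(e, b), f(b, g(pair(pair(pair(b, b), b), b), pair(e, e)))), e))  →  pair(pair(pair(e, e), b), pair(pair(e, b), f(b, g(pair(pair(pair(b, b), b), b), pair(e, e)))))   [R8 at 2]
3. pair(pair(pair(e, e), b), pair(pair(e, b), f(b, g(pair(pair(pair(b, b), b), b), pair(e, e)))))  →  pair(pair(pair(e, e), b), pair(pair(e, b), f(b, e)))   [R6 at 2.2.2]
4. pair(pair(pair(e, e), b), pair(pair(e, b), f(b, e)))  →  pair(pair(pair(e, e), b), pair(pair(e, b), b))   [R8 at 2.2]

pair(pair(pair(e, e), b), pair(pair(e, b), b))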